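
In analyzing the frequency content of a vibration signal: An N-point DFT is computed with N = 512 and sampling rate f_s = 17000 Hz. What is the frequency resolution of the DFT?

DFT frequency resolution = f_s / N
= 17000 / 512 = 2125/64 Hz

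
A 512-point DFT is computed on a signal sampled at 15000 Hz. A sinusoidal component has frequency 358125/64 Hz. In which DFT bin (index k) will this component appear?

DFT frequency resolution = f_s/N = 15000/512 = 1875/64 Hz
Bin index k = f_signal / resolution = 358125/64 / 1875/64 = 191
The signal frequency 358125/64 Hz falls in DFT bin k = 191.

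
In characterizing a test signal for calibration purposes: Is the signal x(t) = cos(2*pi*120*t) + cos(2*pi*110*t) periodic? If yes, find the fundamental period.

f1 = 120 Hz, f2 = 110 Hz
Period T1 = 1/120, T2 = 1/110
Ratio T1/T2 = 110/120, which is rational.
The signal is periodic with fundamental period T = 1/GCD(120,110) = 1/10 s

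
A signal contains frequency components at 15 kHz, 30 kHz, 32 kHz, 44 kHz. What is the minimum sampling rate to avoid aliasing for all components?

The highest frequency component is f_max = 44 kHz.
Nyquist rate = 2 * f_max = 2 * 44 kHz = 88 kHz.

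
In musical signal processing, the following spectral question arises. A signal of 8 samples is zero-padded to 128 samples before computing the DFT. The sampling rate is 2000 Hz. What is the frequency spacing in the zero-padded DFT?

Original DFT: N = 8, resolution = f_s/N = 2000/8 = 250 Hz
Zero-padded DFT: N = 128, resolution = f_s/N = 2000/128 = 125/8 Hz
Zero-padding interpolates the spectrum (finer frequency grid)
but does NOT improve the true spectral resolution (ability to resolve close frequencies).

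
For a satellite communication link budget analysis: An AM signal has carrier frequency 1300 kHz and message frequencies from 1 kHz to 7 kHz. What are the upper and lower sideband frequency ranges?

Upper sideband (USB) = fc + [fm_low, fm_high] = 1300 + [1, 7] = [1301, 1307] kHz
Lower sideband (LSB) = fc - [fm_high, fm_low] = 1300 - [7, 1] = [1293, 1299] kHz
Total occupied spectrum: 1293 kHz to 1307 kHz (plus carrier at 1300 kHz)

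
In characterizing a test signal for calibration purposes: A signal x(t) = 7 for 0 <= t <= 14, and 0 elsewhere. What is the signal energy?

Energy = integral of |x(t)|^2 dt over the signal duration
= 7^2 * 14 = 49 * 14 = 686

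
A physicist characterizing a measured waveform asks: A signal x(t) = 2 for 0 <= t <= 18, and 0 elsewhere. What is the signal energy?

Energy = integral of |x(t)|^2 dt over the signal duration
= 2^2 * 18 = 4 * 18 = 72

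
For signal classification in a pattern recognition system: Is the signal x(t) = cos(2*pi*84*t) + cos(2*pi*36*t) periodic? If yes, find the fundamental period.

f1 = 84 Hz, f2 = 36 Hz
Period T1 = 1/84, T2 = 1/36
Ratio T1/T2 = 36/84, which is rational.
The signal is periodic with fundamental period T = 1/GCD(84,36) = 1/12 s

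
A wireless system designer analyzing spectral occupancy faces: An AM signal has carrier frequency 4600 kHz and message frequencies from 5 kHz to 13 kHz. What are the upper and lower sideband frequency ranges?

Upper sideband (USB) = fc + [fm_low, fm_high] = 4600 + [5, 13] = [4605, 4613] kHz
Lower sideband (LSB) = fc - [fm_high, fm_low] = 4600 - [13, 5] = [4587, 4595] kHz
Total occupied spectrum: 4587 kHz to 4613 kHz (plus carrier at 4600 kHz)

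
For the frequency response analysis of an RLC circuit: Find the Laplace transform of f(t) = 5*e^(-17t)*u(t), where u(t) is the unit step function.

Standard Laplace transform pair:
e^(-at)*u(t) <-> 1/(s+a)
With a = 17: L{5*e^(-17t)*u(t)} = 5/(s+17), ROC: Re(s) > -17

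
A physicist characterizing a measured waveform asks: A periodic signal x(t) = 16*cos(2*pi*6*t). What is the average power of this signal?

Average power of A*cos(wt) is A^2/2.
P = 16^2 / 2 = 256/2 = 128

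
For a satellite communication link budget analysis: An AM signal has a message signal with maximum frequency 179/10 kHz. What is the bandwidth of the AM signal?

In AM (double-sideband), the bandwidth is twice the message frequency.
BW = 2 * f_m = 2 * 179/10 kHz = 179/5 kHz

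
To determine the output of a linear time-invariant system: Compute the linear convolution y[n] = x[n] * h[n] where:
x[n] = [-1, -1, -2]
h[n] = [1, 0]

y[n] = sum_k x[k]*h[n-k]. Output length = len(x) + len(h) - 1 = 3 + 2 - 1 = 4.
y[0] = -1*1 = -1
y[1] = -1*1 + -1*0 = -1
y[2] = -2*1 + -1*0 = -2
y[3] = -2*0 = 0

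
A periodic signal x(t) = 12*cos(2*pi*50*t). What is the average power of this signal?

Average power of A*cos(wt) is A^2/2.
P = 12^2 / 2 = 144/2 = 72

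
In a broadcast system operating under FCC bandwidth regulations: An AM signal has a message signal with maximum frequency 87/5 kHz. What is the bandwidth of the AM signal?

In AM (double-sideband), the bandwidth is twice the message frequency.
BW = 2 * f_m = 2 * 87/5 kHz = 174/5 kHz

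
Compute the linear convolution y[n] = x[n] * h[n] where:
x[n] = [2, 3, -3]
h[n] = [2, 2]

y[n] = sum_k x[k]*h[n-k]. Output length = len(x) + len(h) - 1 = 3 + 2 - 1 = 4.
y[0] = 2*2 = 4
y[1] = 3*2 + 2*2 = 10
y[2] = -3*2 + 3*2 = 0
y[3] = -3*2 = -6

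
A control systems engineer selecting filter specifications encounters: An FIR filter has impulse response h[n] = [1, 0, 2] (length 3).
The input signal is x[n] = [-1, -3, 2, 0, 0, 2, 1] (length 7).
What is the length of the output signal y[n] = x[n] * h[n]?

For linear convolution, the output length is:
len(y) = len(x) + len(h) - 1 = 7 + 3 - 1 = 9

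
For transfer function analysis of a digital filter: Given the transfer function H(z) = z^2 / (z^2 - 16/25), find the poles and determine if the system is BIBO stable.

Poles are roots of the denominator: z^2 - 16/25 = 0.
Quadratic formula: z = [-(0) +/- sqrt((0)^2 - 4*(-16/25))] / 2
Discriminant = 0 + 64/25 = 64/25; sqrt = 8/5.
z = (0 +/- 8/5) / 2 => z = 4/5 or z = -4/5.
|p1| = 4/5, |p2| = 4/5.
For BIBO stability, all poles must lie inside the unit circle (|p| < 1).
System is STABLE since both |p| < 1.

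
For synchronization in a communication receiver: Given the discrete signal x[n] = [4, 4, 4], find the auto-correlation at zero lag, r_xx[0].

The auto-correlation at zero lag r_xx[0] equals the signal energy.
r_xx[0] = sum of x[n]^2 = 4^2 + 4^2 + 4^2
= 16 + 16 + 16 = 48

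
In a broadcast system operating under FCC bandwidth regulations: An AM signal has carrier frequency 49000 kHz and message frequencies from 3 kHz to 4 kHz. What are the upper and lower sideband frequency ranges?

Upper sideband (USB) = fc + [fm_low, fm_high] = 49000 + [3, 4] = [49003, 49004] kHz
Lower sideband (LSB) = fc - [fm_high, fm_low] = 49000 - [4, 3] = [48996, 48997] kHz
Total occupied spectrum: 48996 kHz to 49004 kHz (plus carrier at 49000 kHz)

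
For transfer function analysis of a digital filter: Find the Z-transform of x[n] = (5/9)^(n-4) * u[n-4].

Time-shifting property: if X(z) = Z{x[n]}, then Z{x[n-d]} = z^(-d) * X(z)
X(z) = z/(z - 5/9) for x[n] = (5/9)^n * u[n]
Z{x[n-4]} = z^(-4) * z/(z - 5/9) = z^(-3)/(z - 5/9)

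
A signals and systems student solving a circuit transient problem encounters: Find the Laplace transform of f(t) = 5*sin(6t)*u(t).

Standard pair: sin(wt)*u(t) <-> w/(s^2+w^2)
With w = 6: L{5*sin(6t)*u(t)} = 30/(s^2+36)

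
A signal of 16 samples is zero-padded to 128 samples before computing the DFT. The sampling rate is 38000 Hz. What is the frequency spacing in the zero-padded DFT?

Original DFT: N = 16, resolution = f_s/N = 38000/16 = 2375 Hz
Zero-padded DFT: N = 128, resolution = f_s/N = 38000/128 = 2375/8 Hz
Zero-padding interpolates the spectrum (finer frequency grid)
but does NOT improve the true spectral resolution (ability to resolve close frequencies).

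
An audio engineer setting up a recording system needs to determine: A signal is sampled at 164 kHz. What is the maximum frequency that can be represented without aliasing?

The maximum frequency that can be represented without aliasing
is the Nyquist frequency: f_max = f_s / 2 = 164 kHz / 2 = 82 kHz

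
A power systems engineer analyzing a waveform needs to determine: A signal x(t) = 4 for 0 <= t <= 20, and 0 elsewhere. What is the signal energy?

Energy = integral of |x(t)|^2 dt over the signal duration
= 4^2 * 20 = 16 * 20 = 320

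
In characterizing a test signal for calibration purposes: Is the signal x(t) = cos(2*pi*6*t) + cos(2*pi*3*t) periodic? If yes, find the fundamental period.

f1 = 6 Hz, f2 = 3 Hz
Period T1 = 1/6, T2 = 1/3
Ratio T1/T2 = 3/6, which is rational.
The signal is periodic with fundamental period T = 1/GCD(6,3) = 1/3 s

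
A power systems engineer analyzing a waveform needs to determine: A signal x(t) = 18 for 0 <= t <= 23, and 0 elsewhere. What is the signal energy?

Energy = integral of |x(t)|^2 dt over the signal duration
= 18^2 * 23 = 324 * 23 = 7452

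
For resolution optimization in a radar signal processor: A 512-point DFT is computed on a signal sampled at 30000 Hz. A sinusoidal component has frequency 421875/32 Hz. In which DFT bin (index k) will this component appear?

DFT frequency resolution = f_s/N = 30000/512 = 1875/32 Hz
Bin index k = f_signal / resolution = 421875/32 / 1875/32 = 225
The signal frequency 421875/32 Hz falls in DFT bin k = 225.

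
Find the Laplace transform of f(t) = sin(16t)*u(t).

Standard pair: sin(wt)*u(t) <-> w/(s^2+w^2)
With w = 16: L{sin(16t)*u(t)} = 16/(s^2+256)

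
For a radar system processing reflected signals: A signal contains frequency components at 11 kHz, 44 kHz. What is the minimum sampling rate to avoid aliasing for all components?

The highest frequency component is f_max = 44 kHz.
Nyquist rate = 2 * f_max = 2 * 44 kHz = 88 kHz.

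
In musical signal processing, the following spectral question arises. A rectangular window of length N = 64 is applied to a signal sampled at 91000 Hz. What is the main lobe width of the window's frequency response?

For a rectangular window of length N,
the main lobe width in frequency is 2*f_s/N.
= 2*91000/64 = 11375/4 Hz
This determines the minimum frequency separation for resolving two sinusoids.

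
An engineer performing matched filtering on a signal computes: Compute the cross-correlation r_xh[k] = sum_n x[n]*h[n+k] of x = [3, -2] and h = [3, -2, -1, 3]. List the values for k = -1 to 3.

Both sequences indexed from 0 and zero outside their support.
Lags with overlap: k = -1 to 3.
  r_xh[-1] = x[1]*h[0] = -6
  r_xh[0] = x[0]*h[0] + x[1]*h[1] = 13
  r_xh[1] = x[0]*h[1] + x[1]*h[2] = -4
  r_xh[2] = x[0]*h[2] + x[1]*h[3] = -9
  r_xh[3] = x[0]*h[3] = 9
r_xh = [-6, 13, -4, -9, 9] (for k = -1, ..., 3)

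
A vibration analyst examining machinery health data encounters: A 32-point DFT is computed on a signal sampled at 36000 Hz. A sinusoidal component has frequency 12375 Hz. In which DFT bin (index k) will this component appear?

DFT frequency resolution = f_s/N = 36000/32 = 1125 Hz
Bin index k = f_signal / resolution = 12375 / 1125 = 11
The signal frequency 12375 Hz falls in DFT bin k = 11.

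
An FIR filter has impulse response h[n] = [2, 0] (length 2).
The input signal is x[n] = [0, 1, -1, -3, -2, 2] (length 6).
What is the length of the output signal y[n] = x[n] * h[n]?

For linear convolution, the output length is:
len(y) = len(x) + len(h) - 1 = 6 + 2 - 1 = 7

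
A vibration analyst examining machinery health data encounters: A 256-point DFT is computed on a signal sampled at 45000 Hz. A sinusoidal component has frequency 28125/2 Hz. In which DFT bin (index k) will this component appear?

DFT frequency resolution = f_s/N = 45000/256 = 5625/32 Hz
Bin index k = f_signal / resolution = 28125/2 / 5625/32 = 80
The signal frequency 28125/2 Hz falls in DFT bin k = 80.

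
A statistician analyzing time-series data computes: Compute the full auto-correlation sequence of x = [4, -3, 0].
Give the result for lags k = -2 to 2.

r_xx[k] = sum_m x[m]*x[m+k], indexed from 0, for k = -2 to 2:
  r_xx[-2] = x[2]*x[0] = 0
  r_xx[-1] = x[1]*x[0] + x[2]*x[1] = -12
  r_xx[0] = x[0]*x[0] + x[1]*x[1] + x[2]*x[2] = 25
  r_xx[1] = x[0]*x[1] + x[1]*x[2] = -12
  r_xx[2] = x[0]*x[2] = 0
r_xx = [0, -12, 25, -12, 0]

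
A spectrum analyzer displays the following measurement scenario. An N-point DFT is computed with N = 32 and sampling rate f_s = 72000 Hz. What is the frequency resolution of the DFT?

DFT frequency resolution = f_s / N
= 72000 / 32 = 2250 Hz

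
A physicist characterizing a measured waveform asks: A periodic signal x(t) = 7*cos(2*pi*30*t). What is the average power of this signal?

Average power of A*cos(wt) is A^2/2.
P = 7^2 / 2 = 49/2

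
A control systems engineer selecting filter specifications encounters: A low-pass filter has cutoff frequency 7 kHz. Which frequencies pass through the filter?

A low-pass filter passes all frequencies below the cutoff frequency 7 kHz and attenuates higher frequencies.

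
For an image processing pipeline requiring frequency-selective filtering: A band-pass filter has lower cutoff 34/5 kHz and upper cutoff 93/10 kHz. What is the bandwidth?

Bandwidth = f_high - f_low
= 93/10 kHz - 34/5 kHz = 5/2 kHz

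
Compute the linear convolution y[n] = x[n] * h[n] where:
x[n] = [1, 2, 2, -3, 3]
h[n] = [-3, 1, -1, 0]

y[n] = sum_k x[k]*h[n-k]. Output length = len(x) + len(h) - 1 = 5 + 4 - 1 = 8.
y[0] = 1*-3 = -3
y[1] = 2*-3 + 1*1 = -5
y[2] = 2*-3 + 2*1 + 1*-1 = -5
y[3] = -3*-3 + 2*1 + 2*-1 + 1*0 = 9
y[4] = 3*-3 + -3*1 + 2*-1 + 2*0 = -14
y[5] = 3*1 + -3*-1 + 2*0 = 6
y[6] = 3*-1 + -3*0 = -3
y[7] = 3*0 = 0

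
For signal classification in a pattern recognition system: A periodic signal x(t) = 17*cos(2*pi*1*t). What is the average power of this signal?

Average power of A*cos(wt) is A^2/2.
P = 17^2 / 2 = 289/2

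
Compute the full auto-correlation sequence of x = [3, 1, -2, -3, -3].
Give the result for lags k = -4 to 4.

r_xx[k] = sum_m x[m]*x[m+k], indexed from 0, for k = -4 to 4:
  r_xx[-4] = x[4]*x[0] = -9
  r_xx[-3] = x[3]*x[0] + x[4]*x[1] = -12
  r_xx[-2] = x[2]*x[0] + x[3]*x[1] + x[4]*x[2] = -3
  r_xx[-1] = x[1]*x[0] + x[2]*x[1] + x[3]*x[2] + x[4]*x[3] = 16
  r_xx[0] = x[0]*x[0] + x[1]*x[1] + x[2]*x[2] + x[3]*x[3] + x[4]*x[4] = 32
  r_xx[1] = x[0]*x[1] + x[1]*x[2] + x[2]*x[3] + x[3]*x[4] = 16
  r_xx[2] = x[0]*x[2] + x[1]*x[3] + x[2]*x[4] = -3
  r_xx[3] = x[0]*x[3] + x[1]*x[4] = -12
  r_xx[4] = x[0]*x[4] = -9
r_xx = [-9, -12, -3, 16, 32, 16, -3, -12, -9]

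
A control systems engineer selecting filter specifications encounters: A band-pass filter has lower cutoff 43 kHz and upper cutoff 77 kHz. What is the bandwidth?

Bandwidth = f_high - f_low
= 77 kHz - 43 kHz = 34 kHz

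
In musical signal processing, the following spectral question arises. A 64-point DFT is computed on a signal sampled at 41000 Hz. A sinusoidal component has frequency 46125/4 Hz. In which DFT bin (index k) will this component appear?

DFT frequency resolution = f_s/N = 41000/64 = 5125/8 Hz
Bin index k = f_signal / resolution = 46125/4 / 5125/8 = 18
The signal frequency 46125/4 Hz falls in DFT bin k = 18.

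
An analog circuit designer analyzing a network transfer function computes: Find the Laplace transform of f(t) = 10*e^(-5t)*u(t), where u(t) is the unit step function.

Standard Laplace transform pair:
e^(-at)*u(t) <-> 1/(s+a)
With a = 5: L{10*e^(-5t)*u(t)} = 10/(s+5), ROC: Re(s) > -5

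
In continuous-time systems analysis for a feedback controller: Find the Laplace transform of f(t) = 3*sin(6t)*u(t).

Standard pair: sin(wt)*u(t) <-> w/(s^2+w^2)
With w = 6: L{3*sin(6t)*u(t)} = 18/(s^2+36)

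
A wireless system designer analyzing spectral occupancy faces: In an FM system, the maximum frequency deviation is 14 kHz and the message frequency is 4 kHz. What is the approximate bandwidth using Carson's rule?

Carson's rule: BW = 2*(delta_f + f_m)
= 2*(14 + 4) kHz = 36 kHz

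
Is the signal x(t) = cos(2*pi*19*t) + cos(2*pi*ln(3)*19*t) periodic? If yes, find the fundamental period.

f1 = 19 Hz, f2 = 19*ln(3) Hz
Ratio f2/f1 = ln(3), which is irrational.
Since the frequency ratio is irrational, no common period exists.
The signal is not periodic.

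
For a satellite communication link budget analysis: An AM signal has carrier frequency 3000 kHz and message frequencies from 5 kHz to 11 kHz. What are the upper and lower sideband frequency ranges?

Upper sideband (USB) = fc + [fm_low, fm_high] = 3000 + [5, 11] = [3005, 3011] kHz
Lower sideband (LSB) = fc - [fm_high, fm_low] = 3000 - [11, 5] = [2989, 2995] kHz
Total occupied spectrum: 2989 kHz to 3011 kHz (plus carrier at 3000 kHz)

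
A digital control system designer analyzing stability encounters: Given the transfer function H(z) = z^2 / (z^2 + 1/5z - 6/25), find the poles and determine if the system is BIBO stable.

Poles are roots of the denominator: z^2 + 1/5z - 6/25 = 0.
Quadratic formula: z = [-(1/5) +/- sqrt((1/5)^2 - 4*(-6/25))] / 2
Discriminant = 1/25 + 24/25 = 1; sqrt = 1.
z = (-1/5 +/- 1) / 2 => z = 2/5 or z = -3/5.
|p1| = 3/5, |p2| = 2/5.
For BIBO stability, all poles must lie inside the unit circle (|p| < 1).
System is STABLE since both |p| < 1.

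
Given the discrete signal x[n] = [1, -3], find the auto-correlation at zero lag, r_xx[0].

The auto-correlation at zero lag r_xx[0] equals the signal energy.
r_xx[0] = sum of x[n]^2 = 1^2 + (-3)^2
= 1 + 9 = 10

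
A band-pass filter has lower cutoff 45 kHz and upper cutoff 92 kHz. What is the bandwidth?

Bandwidth = f_high - f_low
= 92 kHz - 45 kHz = 47 kHz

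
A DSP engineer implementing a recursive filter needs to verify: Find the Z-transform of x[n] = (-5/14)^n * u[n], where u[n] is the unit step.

The Z-transform of a^n * u[n] is z/(z-a) for |z| > |a|.
Here a = -5/14, so X(z) = z/(z - (-5/14)) = 14z/(14z + 5)
ROC: |z| > 5/14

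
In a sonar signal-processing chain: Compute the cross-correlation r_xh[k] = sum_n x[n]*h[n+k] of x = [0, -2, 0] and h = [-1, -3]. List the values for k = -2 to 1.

Both sequences indexed from 0 and zero outside their support.
Lags with overlap: k = -2 to 1.
  r_xh[-2] = x[2]*h[0] = 0
  r_xh[-1] = x[1]*h[0] + x[2]*h[1] = 2
  r_xh[0] = x[0]*h[0] + x[1]*h[1] = 6
  r_xh[1] = x[0]*h[1] = 0
r_xh = [0, 2, 6, 0] (for k = -2, ..., 1)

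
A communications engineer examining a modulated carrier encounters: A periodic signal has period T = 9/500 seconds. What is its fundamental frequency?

The fundamental frequency is the reciprocal of the period.
f = 1/T = 1/(9/500) = 500/9 Hz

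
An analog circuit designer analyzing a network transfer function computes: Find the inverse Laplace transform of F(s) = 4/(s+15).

Standard pair: k/(s+a) <-> k*e^(-at)*u(t)
With k=4, a=15: f(t) = 4*e^(-15t)*u(t)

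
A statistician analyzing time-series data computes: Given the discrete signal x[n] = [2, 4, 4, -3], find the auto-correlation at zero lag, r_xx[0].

The auto-correlation at zero lag r_xx[0] equals the signal energy.
r_xx[0] = sum of x[n]^2 = 2^2 + 4^2 + 4^2 + (-3)^2
= 4 + 16 + 16 + 9 = 45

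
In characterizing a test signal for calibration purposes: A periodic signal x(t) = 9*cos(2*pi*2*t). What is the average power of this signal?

Average power of A*cos(wt) is A^2/2.
P = 9^2 / 2 = 81/2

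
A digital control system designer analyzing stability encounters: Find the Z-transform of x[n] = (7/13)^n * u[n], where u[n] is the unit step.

The Z-transform of a^n * u[n] is z/(z-a) for |z| > |a|.
Here a = 7/13, so X(z) = z/(z - (7/13)) = 13z/(13z - 7)
ROC: |z| > 7/13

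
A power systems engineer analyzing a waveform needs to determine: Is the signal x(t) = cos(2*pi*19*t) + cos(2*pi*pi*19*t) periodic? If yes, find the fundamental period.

f1 = 19 Hz, f2 = 19*pi Hz
Ratio f2/f1 = pi, which is irrational.
Since the frequency ratio is irrational, no common period exists.
The signal is not periodic.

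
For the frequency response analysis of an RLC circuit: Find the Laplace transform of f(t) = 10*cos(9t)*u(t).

Standard pair: cos(wt)*u(t) <-> s/(s^2+w^2)
With w = 9: L{10*cos(9t)*u(t)} = 10s/(s^2+81)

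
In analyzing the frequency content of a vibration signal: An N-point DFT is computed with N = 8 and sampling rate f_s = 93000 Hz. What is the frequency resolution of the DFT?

DFT frequency resolution = f_s / N
= 93000 / 8 = 11625 Hz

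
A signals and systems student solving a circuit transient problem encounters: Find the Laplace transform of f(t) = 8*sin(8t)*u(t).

Standard pair: sin(wt)*u(t) <-> w/(s^2+w^2)
With w = 8: L{8*sin(8t)*u(t)} = 64/(s^2+64)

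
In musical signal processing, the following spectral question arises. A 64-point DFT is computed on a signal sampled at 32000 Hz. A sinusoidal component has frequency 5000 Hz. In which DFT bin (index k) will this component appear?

DFT frequency resolution = f_s/N = 32000/64 = 500 Hz
Bin index k = f_signal / resolution = 5000 / 500 = 10
The signal frequency 5000 Hz falls in DFT bin k = 10.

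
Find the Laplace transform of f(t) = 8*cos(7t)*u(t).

Standard pair: cos(wt)*u(t) <-> s/(s^2+w^2)
With w = 7: L{8*cos(7t)*u(t)} = 8s/(s^2+49)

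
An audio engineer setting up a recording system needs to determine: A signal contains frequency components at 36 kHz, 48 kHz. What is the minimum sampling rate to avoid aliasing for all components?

The highest frequency component is f_max = 48 kHz.
Nyquist rate = 2 * f_max = 2 * 48 kHz = 96 kHz.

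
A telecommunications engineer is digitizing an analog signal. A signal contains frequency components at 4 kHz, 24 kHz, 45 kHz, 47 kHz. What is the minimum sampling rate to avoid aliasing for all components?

The highest frequency component is f_max = 47 kHz.
Nyquist rate = 2 * f_max = 2 * 47 kHz = 94 kHz.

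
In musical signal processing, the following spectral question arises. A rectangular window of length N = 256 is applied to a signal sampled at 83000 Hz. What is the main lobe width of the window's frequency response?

For a rectangular window of length N,
the main lobe width in frequency is 2*f_s/N.
= 2*83000/256 = 10375/16 Hz
This determines the minimum frequency separation for resolving two sinusoids.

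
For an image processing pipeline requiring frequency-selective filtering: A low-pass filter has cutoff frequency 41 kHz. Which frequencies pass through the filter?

A low-pass filter passes all frequencies below the cutoff frequency 41 kHz and attenuates higher frequencies.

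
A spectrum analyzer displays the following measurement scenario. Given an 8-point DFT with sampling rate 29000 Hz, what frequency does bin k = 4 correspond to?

The frequency of DFT bin k is: f_k = k * f_s / N
f_4 = 4 * 29000 / 8 = 14500 Hz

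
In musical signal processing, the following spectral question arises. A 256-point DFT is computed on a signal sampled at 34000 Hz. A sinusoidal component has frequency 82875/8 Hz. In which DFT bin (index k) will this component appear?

DFT frequency resolution = f_s/N = 34000/256 = 2125/16 Hz
Bin index k = f_signal / resolution = 82875/8 / 2125/16 = 78
The signal frequency 82875/8 Hz falls in DFT bin k = 78.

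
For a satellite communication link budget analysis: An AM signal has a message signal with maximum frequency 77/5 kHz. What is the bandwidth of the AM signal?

In AM (double-sideband), the bandwidth is twice the message frequency.
BW = 2 * f_m = 2 * 77/5 kHz = 154/5 kHz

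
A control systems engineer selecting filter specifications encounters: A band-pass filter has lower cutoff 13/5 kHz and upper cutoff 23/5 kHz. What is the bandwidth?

Bandwidth = f_high - f_low
= 23/5 kHz - 13/5 kHz = 2 kHz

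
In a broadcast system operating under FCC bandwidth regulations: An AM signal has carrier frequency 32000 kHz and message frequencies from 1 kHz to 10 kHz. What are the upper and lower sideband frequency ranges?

Upper sideband (USB) = fc + [fm_low, fm_high] = 32000 + [1, 10] = [32001, 32010] kHz
Lower sideband (LSB) = fc - [fm_high, fm_low] = 32000 - [10, 1] = [31990, 31999] kHz
Total occupied spectrum: 31990 kHz to 32010 kHz (plus carrier at 32000 kHz)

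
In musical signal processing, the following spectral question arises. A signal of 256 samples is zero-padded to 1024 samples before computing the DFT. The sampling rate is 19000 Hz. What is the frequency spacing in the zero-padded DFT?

Original DFT: N = 256, resolution = f_s/N = 19000/256 = 2375/32 Hz
Zero-padded DFT: N = 1024, resolution = f_s/N = 19000/1024 = 2375/128 Hz
Zero-padding interpolates the spectrum (finer frequency grid)
but does NOT improve the true spectral resolution (ability to resolve close frequencies).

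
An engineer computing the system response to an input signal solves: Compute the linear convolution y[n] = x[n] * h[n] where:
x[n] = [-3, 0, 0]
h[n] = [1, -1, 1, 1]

y[n] = sum_k x[k]*h[n-k]. Output length = len(x) + len(h) - 1 = 3 + 4 - 1 = 6.
y[0] = -3*1 = -3
y[1] = 0*1 + -3*-1 = 3
y[2] = 0*1 + 0*-1 + -3*1 = -3
y[3] = 0*-1 + 0*1 + -3*1 = -3
y[4] = 0*1 + 0*1 = 0
y[5] = 0*1 = 0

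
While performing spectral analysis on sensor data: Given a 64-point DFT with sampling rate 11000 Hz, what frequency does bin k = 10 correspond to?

The frequency of DFT bin k is: f_k = k * f_s / N
f_10 = 10 * 11000 / 64 = 6875/4 Hz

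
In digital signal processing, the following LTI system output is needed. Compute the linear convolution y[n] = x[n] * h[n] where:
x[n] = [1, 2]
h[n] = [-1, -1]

y[n] = sum_k x[k]*h[n-k]. Output length = len(x) + len(h) - 1 = 2 + 2 - 1 = 3.
y[0] = 1*-1 = -1
y[1] = 2*-1 + 1*-1 = -3
y[2] = 2*-1 = -2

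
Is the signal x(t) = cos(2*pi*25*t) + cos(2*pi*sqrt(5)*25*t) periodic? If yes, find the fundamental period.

f1 = 25 Hz, f2 = 25*sqrt(5) Hz
Ratio f2/f1 = sqrt(5), which is irrational.
Since the frequency ratio is irrational, no common period exists.
The signal is not periodic.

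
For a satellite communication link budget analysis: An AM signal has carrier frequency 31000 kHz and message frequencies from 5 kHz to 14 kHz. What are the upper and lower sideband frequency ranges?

Upper sideband (USB) = fc + [fm_low, fm_high] = 31000 + [5, 14] = [31005, 31014] kHz
Lower sideband (LSB) = fc - [fm_high, fm_low] = 31000 - [14, 5] = [30986, 30995] kHz
Total occupied spectrum: 30986 kHz to 31014 kHz (plus carrier at 31000 kHz)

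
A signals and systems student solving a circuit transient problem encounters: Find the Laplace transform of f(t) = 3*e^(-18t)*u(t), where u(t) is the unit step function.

Standard Laplace transform pair:
e^(-at)*u(t) <-> 1/(s+a)
With a = 18: L{3*e^(-18t)*u(t)} = 3/(s+18), ROC: Re(s) > -18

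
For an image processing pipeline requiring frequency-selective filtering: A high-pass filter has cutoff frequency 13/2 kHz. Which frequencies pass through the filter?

A high-pass filter passes all frequencies above the cutoff frequency 13/2 kHz and attenuates lower frequencies.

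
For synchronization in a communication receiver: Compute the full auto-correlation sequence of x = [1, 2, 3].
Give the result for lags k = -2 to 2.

r_xx[k] = sum_m x[m]*x[m+k], indexed from 0, for k = -2 to 2:
  r_xx[-2] = x[2]*x[0] = 3
  r_xx[-1] = x[1]*x[0] + x[2]*x[1] = 8
  r_xx[0] = x[0]*x[0] + x[1]*x[1] + x[2]*x[2] = 14
  r_xx[1] = x[0]*x[1] + x[1]*x[2] = 8
  r_xx[2] = x[0]*x[2] = 3
r_xx = [3, 8, 14, 8, 3]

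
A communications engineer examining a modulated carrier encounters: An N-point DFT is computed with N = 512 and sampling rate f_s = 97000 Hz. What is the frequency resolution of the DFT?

DFT frequency resolution = f_s / N
= 97000 / 512 = 12125/64 Hz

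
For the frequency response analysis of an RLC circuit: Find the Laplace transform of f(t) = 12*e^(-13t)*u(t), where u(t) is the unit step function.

Standard Laplace transform pair:
e^(-at)*u(t) <-> 1/(s+a)
With a = 13: L{12*e^(-13t)*u(t)} = 12/(s+13), ROC: Re(s) > -13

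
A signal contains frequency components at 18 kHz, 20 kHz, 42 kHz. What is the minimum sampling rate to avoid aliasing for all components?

The highest frequency component is f_max = 42 kHz.
Nyquist rate = 2 * f_max = 2 * 42 kHz = 84 kHz.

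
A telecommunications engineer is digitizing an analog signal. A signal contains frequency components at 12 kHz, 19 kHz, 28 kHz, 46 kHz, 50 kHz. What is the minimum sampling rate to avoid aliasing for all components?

The highest frequency component is f_max = 50 kHz.
Nyquist rate = 2 * f_max = 2 * 50 kHz = 100 kHz.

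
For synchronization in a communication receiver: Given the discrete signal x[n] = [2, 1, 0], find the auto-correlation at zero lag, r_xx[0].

The auto-correlation at zero lag r_xx[0] equals the signal energy.
r_xx[0] = sum of x[n]^2 = 2^2 + 1^2 + 0^2
= 4 + 1 + 0 = 5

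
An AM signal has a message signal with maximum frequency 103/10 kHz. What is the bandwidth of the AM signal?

In AM (double-sideband), the bandwidth is twice the message frequency.
BW = 2 * f_m = 2 * 103/10 kHz = 103/5 kHz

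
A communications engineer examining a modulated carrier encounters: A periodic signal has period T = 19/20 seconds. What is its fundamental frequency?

The fundamental frequency is the reciprocal of the period.
f = 1/T = 1/(19/20) = 20/19 Hz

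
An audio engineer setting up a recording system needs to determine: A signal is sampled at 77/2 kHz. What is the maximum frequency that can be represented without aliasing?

The maximum frequency that can be represented without aliasing
is the Nyquist frequency: f_max = f_s / 2 = 77/2 kHz / 2 = 77/4 kHz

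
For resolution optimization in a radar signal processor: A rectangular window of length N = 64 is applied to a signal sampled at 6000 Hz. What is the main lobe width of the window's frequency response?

For a rectangular window of length N,
the main lobe width in frequency is 2*f_s/N.
= 2*6000/64 = 375/2 Hz
This determines the minimum frequency separation for resolving two sinusoids.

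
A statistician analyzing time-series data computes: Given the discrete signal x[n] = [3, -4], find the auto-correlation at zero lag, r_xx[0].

The auto-correlation at zero lag r_xx[0] equals the signal energy.
r_xx[0] = sum of x[n]^2 = 3^2 + (-4)^2
= 9 + 16 = 25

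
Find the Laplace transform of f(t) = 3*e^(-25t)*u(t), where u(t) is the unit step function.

Standard Laplace transform pair:
e^(-at)*u(t) <-> 1/(s+a)
With a = 25: L{3*e^(-25t)*u(t)} = 3/(s+25), ROC: Re(s) > -25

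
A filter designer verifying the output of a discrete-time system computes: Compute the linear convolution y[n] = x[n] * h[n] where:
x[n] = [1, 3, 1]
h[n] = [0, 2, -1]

y[n] = sum_k x[k]*h[n-k]. Output length = len(x) + len(h) - 1 = 3 + 3 - 1 = 5.
y[0] = 1*0 = 0
y[1] = 3*0 + 1*2 = 2
y[2] = 1*0 + 3*2 + 1*-1 = 5
y[3] = 1*2 + 3*-1 = -1
y[4] = 1*-1 = -1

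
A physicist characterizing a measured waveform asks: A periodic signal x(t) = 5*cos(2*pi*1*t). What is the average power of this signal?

Average power of A*cos(wt) is A^2/2.
P = 5^2 / 2 = 25/2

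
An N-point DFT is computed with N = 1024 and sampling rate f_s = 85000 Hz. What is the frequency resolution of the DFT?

DFT frequency resolution = f_s / N
= 85000 / 1024 = 10625/128 Hz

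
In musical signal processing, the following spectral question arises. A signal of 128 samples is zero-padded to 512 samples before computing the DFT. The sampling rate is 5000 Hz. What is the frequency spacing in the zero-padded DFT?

Original DFT: N = 128, resolution = f_s/N = 5000/128 = 625/16 Hz
Zero-padded DFT: N = 512, resolution = f_s/N = 5000/512 = 625/64 Hz
Zero-padding interpolates the spectrum (finer frequency grid)
but does NOT improve the true spectral resolution (ability to resolve close frequencies).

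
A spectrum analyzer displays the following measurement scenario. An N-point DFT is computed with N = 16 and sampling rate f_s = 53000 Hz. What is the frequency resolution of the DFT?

DFT frequency resolution = f_s / N
= 53000 / 16 = 6625/2 Hz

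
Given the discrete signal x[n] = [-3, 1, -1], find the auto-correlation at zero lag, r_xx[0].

The auto-correlation at zero lag r_xx[0] equals the signal energy.
r_xx[0] = sum of x[n]^2 = (-3)^2 + 1^2 + (-1)^2
= 9 + 1 + 1 = 11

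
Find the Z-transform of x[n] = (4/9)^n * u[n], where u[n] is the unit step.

The Z-transform of a^n * u[n] is z/(z-a) for |z| > |a|.
Here a = 4/9, so X(z) = z/(z - (4/9)) = 9z/(9z - 4)
ROC: |z| > 4/9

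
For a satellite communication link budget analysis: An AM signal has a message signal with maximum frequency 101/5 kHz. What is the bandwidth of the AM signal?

In AM (double-sideband), the bandwidth is twice the message frequency.
BW = 2 * f_m = 2 * 101/5 kHz = 202/5 kHz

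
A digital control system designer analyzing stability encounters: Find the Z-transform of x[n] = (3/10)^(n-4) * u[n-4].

Time-shifting property: if X(z) = Z{x[n]}, then Z{x[n-d]} = z^(-d) * X(z)
X(z) = z/(z - 3/10) for x[n] = (3/10)^n * u[n]
Z{x[n-4]} = z^(-4) * z/(z - 3/10) = z^(-3)/(z - 3/10)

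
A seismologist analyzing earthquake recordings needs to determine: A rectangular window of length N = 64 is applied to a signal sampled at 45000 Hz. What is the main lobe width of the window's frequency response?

For a rectangular window of length N,
the main lobe width in frequency is 2*f_s/N.
= 2*45000/64 = 5625/4 Hz
This determines the minimum frequency separation for resolving two sinusoids.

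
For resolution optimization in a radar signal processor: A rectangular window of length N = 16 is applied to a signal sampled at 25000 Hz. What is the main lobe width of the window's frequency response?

For a rectangular window of length N,
the main lobe width in frequency is 2*f_s/N.
= 2*25000/16 = 3125 Hz
This determines the minimum frequency separation for resolving two sinusoids.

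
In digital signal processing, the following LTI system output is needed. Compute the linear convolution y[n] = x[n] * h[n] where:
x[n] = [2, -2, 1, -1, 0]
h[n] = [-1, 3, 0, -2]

y[n] = sum_k x[k]*h[n-k]. Output length = len(x) + len(h) - 1 = 5 + 4 - 1 = 8.
y[0] = 2*-1 = -2
y[1] = -2*-1 + 2*3 = 8
y[2] = 1*-1 + -2*3 + 2*0 = -7
y[3] = -1*-1 + 1*3 + -2*0 + 2*-2 = 0
y[4] = 0*-1 + -1*3 + 1*0 + -2*-2 = 1
y[5] = 0*3 + -1*0 + 1*-2 = -2
y[6] = 0*0 + -1*-2 = 2
y[7] = 0*-2 = 0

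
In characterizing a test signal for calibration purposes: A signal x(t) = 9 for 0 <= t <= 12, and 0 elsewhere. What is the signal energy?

Energy = integral of |x(t)|^2 dt over the signal duration
= 9^2 * 12 = 81 * 12 = 972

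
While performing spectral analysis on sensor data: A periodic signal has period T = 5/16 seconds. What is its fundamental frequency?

The fundamental frequency is the reciprocal of the period.
f = 1/T = 1/(5/16) = 16/5 Hz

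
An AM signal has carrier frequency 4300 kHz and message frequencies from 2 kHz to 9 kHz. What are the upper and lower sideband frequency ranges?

Upper sideband (USB) = fc + [fm_low, fm_high] = 4300 + [2, 9] = [4302, 4309] kHz
Lower sideband (LSB) = fc - [fm_high, fm_low] = 4300 - [9, 2] = [4291, 4298] kHz
Total occupied spectrum: 4291 kHz to 4309 kHz (plus carrier at 4300 kHz)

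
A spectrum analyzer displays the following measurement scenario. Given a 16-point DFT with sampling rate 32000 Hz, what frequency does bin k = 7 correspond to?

The frequency of DFT bin k is: f_k = k * f_s / N
f_7 = 7 * 32000 / 16 = 14000 Hz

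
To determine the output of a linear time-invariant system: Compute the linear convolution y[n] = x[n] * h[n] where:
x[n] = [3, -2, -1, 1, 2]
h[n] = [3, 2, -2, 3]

y[n] = sum_k x[k]*h[n-k]. Output length = len(x) + len(h) - 1 = 5 + 4 - 1 = 8.
y[0] = 3*3 = 9
y[1] = -2*3 + 3*2 = 0
y[2] = -1*3 + -2*2 + 3*-2 = -13
y[3] = 1*3 + -1*2 + -2*-2 + 3*3 = 14
y[4] = 2*3 + 1*2 + -1*-2 + -2*3 = 4
y[5] = 2*2 + 1*-2 + -1*3 = -1
y[6] = 2*-2 + 1*3 = -1
y[7] = 2*3 = 6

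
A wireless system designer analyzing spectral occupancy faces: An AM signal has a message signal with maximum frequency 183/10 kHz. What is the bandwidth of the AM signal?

In AM (double-sideband), the bandwidth is twice the message frequency.
BW = 2 * f_m = 2 * 183/10 kHz = 183/5 kHz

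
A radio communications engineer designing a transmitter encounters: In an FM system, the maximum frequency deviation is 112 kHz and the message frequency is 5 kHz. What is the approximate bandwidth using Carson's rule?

Carson's rule: BW = 2*(delta_f + f_m)
= 2*(112 + 5) kHz = 234 kHz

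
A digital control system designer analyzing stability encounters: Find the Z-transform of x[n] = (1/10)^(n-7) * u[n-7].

Time-shifting property: if X(z) = Z{x[n]}, then Z{x[n-d]} = z^(-d) * X(z)
X(z) = z/(z - 1/10) for x[n] = (1/10)^n * u[n]
Z{x[n-7]} = z^(-7) * z/(z - 1/10) = z^(-6)/(z - 1/10)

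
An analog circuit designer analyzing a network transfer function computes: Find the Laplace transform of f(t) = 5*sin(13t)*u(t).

Standard pair: sin(wt)*u(t) <-> w/(s^2+w^2)
With w = 13: L{5*sin(13t)*u(t)} = 65/(s^2+169)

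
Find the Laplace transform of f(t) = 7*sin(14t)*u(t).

Standard pair: sin(wt)*u(t) <-> w/(s^2+w^2)
With w = 14: L{7*sin(14t)*u(t)} = 98/(s^2+196)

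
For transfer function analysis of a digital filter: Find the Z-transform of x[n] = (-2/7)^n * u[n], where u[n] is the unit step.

The Z-transform of a^n * u[n] is z/(z-a) for |z| > |a|.
Here a = -2/7, so X(z) = z/(z - (-2/7)) = 7z/(7z + 2)
ROC: |z| > 2/7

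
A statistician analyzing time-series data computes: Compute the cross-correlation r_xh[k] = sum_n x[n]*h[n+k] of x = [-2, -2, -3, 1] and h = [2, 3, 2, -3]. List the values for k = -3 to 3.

Both sequences indexed from 0 and zero outside their support.
Lags with overlap: k = -3 to 3.
  r_xh[-3] = x[3]*h[0] = 2
  r_xh[-2] = x[2]*h[0] + x[3]*h[1] = -3
  r_xh[-1] = x[1]*h[0] + x[2]*h[1] + x[3]*h[2] = -11
  r_xh[0] = x[0]*h[0] + x[1]*h[1] + x[2]*h[2] + x[3]*h[3] = -19
  r_xh[1] = x[0]*h[1] + x[1]*h[2] + x[2]*h[3] = -1
  r_xh[2] = x[0]*h[2] + x[1]*h[3] = 2
  r_xh[3] = x[0]*h[3] = 6
r_xh = [2, -3, -11, -19, -1, 2, 6] (for k = -3, ..., 3)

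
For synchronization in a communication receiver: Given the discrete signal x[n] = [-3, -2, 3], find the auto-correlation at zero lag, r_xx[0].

The auto-correlation at zero lag r_xx[0] equals the signal energy.
r_xx[0] = sum of x[n]^2 = (-3)^2 + (-2)^2 + 3^2
= 9 + 4 + 9 = 22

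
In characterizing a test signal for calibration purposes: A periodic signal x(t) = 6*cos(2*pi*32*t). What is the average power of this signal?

Average power of A*cos(wt) is A^2/2.
P = 6^2 / 2 = 36/2 = 18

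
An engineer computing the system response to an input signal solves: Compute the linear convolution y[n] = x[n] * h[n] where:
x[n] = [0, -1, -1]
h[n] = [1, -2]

y[n] = sum_k x[k]*h[n-k]. Output length = len(x) + len(h) - 1 = 3 + 2 - 1 = 4.
y[0] = 0*1 = 0
y[1] = -1*1 + 0*-2 = -1
y[2] = -1*1 + -1*-2 = 1
y[3] = -1*-2 = 2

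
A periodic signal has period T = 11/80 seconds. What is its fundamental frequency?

The fundamental frequency is the reciprocal of the period.
f = 1/T = 1/(11/80) = 80/11 Hz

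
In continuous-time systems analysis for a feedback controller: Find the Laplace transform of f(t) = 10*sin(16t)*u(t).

Standard pair: sin(wt)*u(t) <-> w/(s^2+w^2)
With w = 16: L{10*sin(16t)*u(t)} = 160/(s^2+256)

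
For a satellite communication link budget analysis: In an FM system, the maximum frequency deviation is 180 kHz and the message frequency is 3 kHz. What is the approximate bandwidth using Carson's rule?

Carson's rule: BW = 2*(delta_f + f_m)
= 2*(180 + 3) kHz = 366 kHz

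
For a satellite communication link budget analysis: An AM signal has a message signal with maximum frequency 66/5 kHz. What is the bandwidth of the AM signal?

In AM (double-sideband), the bandwidth is twice the message frequency.
BW = 2 * f_m = 2 * 66/5 kHz = 132/5 kHz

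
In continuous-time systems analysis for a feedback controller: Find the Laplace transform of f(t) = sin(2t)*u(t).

Standard pair: sin(wt)*u(t) <-> w/(s^2+w^2)
With w = 2: L{sin(2t)*u(t)} = 2/(s^2+4)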